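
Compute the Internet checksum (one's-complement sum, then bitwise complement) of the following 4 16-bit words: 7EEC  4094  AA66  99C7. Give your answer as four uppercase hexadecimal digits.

One's-complement addition (fold any carry out of bit 15 back into bit 0):
  0x7EEC + 0x4094 = 0x0BF80
  0xBF80 + 0xAA66 = 0x169E6 → wrap carry → 0x69E7
  0x69E7 + 0x99C7 = 0x103AE → wrap carry → 0x03AF
One's-complement sum = 0x03AF.
Checksum = ~0x03AF & 0xFFFF = 0xFC50.

FC50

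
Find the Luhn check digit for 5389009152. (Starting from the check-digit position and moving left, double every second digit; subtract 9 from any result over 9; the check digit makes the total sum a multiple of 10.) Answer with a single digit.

2

Partial digits right→left: 2 5 1 9 0 0 9 8 3 5
Double every second digit counting from the check-digit position (so the 1st, 3rd, 5th, ... of the partial from the right).
  doubled (with −9 where >9): 4 2 0 9 6 → sum 21
  kept as-is: 5 9 0 8 5 → sum 27
Total = 21 + 27 = 48.
Check digit = (10 − (48 mod 10)) mod 10 = 2.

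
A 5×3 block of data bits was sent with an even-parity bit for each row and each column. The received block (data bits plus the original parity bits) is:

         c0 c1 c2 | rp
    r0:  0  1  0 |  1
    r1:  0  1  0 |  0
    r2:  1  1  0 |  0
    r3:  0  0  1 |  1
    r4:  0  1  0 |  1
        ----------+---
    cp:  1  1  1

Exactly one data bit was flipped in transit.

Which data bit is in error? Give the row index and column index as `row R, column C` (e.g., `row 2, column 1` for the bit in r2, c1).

row 1, column 1

Recompute each row's even parity and compare to rp:
  r0: data parity 1, sent rp 1 → ok
  r1: data parity 1, sent rp 0 → mismatch
  r2: data parity 0, sent rp 0 → ok
  r3: data parity 1, sent rp 1 → ok
  r4: data parity 1, sent rp 1 → ok
Recompute each column's even parity and compare to cp:
  c0: data parity 1, sent cp 1 → ok
  c1: data parity 0, sent cp 1 → mismatch
  c2: data parity 1, sent cp 1 → ok
Exactly one row (r1) and one column (c1) fail → the flipped bit is at their intersection.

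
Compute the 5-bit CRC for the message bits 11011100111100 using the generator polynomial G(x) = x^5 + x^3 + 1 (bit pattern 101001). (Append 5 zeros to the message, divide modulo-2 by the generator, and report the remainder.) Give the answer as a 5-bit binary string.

01000

Append 5 zeros: 1101110011110000000. Divide by 101001 (XOR where the leading bit is 1):
  pos 0: 110111 XOR 101001 = 011110
  pos 1: 111100 XOR 101001 = 010101
  pos 2: 101010 XOR 101001 = 000011
  pos 6: 111111 XOR 101001 = 010110
  pos 7: 101100 XOR 101001 = 000101
  pos 10: 101000 XOR 101001 = 000001
Remainder (last 5 bits) = 01000. This is the CRC / FCS.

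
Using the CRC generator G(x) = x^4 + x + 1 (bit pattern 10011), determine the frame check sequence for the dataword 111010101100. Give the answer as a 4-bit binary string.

Append 4 zeros: 1110101011000000. Divide by 10011 (XOR where the leading bit is 1):
  pos 0: 11101 XOR 10011 = 01110
  pos 1: 11100 XOR 10011 = 01111
  pos 2: 11111 XOR 10011 = 01100
  pos 3: 11000 XOR 10011 = 01011
  pos 4: 10111 XOR 10011 = 00100
  pos 6: 10010 XOR 10011 = 00001
  pos 10: 10000 XOR 10011 = 00011
Remainder (last 4 bits) = 0110. This is the CRC / FCS.

0110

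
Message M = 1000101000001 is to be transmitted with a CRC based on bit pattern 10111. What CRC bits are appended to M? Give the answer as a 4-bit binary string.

Append 4 zeros: 10001010000010000. Divide by 10111 (XOR where the leading bit is 1):
  pos 0: 10001 XOR 10111 = 00110
  pos 2: 11001 XOR 10111 = 01110
  pos 3: 11100 XOR 10111 = 01011
  pos 4: 10110 XOR 10111 = 00001
  pos 8: 10001 XOR 10111 = 00110
  pos 10: 11000 XOR 10111 = 01111
  pos 11: 11110 XOR 10111 = 01001
  pos 12: 10010 XOR 10111 = 00101
Remainder (last 4 bits) = 0101. This is the CRC / FCS.

0101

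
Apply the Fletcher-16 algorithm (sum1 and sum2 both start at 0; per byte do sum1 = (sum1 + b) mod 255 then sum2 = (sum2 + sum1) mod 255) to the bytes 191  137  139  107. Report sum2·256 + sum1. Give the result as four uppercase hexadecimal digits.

1E40

Running sums (mod 255):
  after byte 0 (191): sum1=191, sum2=191
  after byte 1 (137): sum1=73, sum2=9
  after byte 2 (139): sum1=212, sum2=221
  after byte 3 (107): sum1=64, sum2=30
Checksum = sum2·256 + sum1 = 30·256 + 64 = 7744 = 0x1E40.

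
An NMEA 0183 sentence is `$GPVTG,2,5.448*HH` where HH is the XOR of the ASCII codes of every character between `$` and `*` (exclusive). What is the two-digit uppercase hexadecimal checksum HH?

43

XOR the ASCII codes of the payload characters:
  'G' = 0x47 → acc = 0x47
  'P' = 0x50 → acc = 0x17
  'V' = 0x56 → acc = 0x41
  'T' = 0x54 → acc = 0x15
  'G' = 0x47 → acc = 0x52
  ',' = 0x2C → acc = 0x7E
  '2' = 0x32 → acc = 0x4C
  ',' = 0x2C → acc = 0x60
  '5' = 0x35 → acc = 0x55
  '.' = 0x2E → acc = 0x7B
  '4' = 0x34 → acc = 0x4F
  '4' = 0x34 → acc = 0x7B
  '8' = 0x38 → acc = 0x43
Checksum = 0x43.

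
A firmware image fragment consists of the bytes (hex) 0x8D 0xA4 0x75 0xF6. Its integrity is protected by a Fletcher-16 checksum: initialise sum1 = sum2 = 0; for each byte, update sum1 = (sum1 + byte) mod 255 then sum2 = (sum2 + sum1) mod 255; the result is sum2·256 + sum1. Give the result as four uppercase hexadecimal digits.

Running sums (mod 255):
  after byte 0 (0x8D): sum1=141, sum2=141
  after byte 1 (0xA4): sum1=50, sum2=191
  after byte 2 (0x75): sum1=167, sum2=103
  after byte 3 (0xF6): sum1=158, sum2=6
Checksum = sum2·256 + sum1 = 6·256 + 158 = 1694 = 0x069E.

069E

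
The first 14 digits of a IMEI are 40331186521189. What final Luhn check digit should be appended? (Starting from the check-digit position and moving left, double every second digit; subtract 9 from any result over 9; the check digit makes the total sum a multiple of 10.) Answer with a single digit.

4

Partial digits right→left: 9 8 1 1 2 5 6 8 1 1 3 3 0 4
Double every second digit counting from the check-digit position (so the 1st, 3rd, 5th, ... of the partial from the right).
  doubled (with −9 where >9): 9 2 4 3 2 6 0 → sum 26
  kept as-is: 8 1 5 8 1 3 4 → sum 30
Total = 26 + 30 = 56.
Check digit = (10 − (56 mod 10)) mod 10 = 4.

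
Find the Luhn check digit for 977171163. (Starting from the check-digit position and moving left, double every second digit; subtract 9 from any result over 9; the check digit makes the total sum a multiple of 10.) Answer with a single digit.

Partial digits right→left: 3 6 1 1 7 1 7 7 9
Double every second digit counting from the check-digit position (so the 1st, 3rd, 5th, ... of the partial from the right).
  doubled (with −9 where >9): 6 2 5 5 9 → sum 27
  kept as-is: 6 1 1 7 → sum 15
Total = 27 + 15 = 42.
Check digit = (10 − (42 mod 10)) mod 10 = 8.

8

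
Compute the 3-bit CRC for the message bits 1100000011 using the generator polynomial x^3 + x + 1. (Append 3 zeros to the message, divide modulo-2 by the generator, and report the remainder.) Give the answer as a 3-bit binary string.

Append 3 zeros: 1100000011000. Divide by 1011 (XOR where the leading bit is 1):
  pos 0: 1100 XOR 1011 = 0111
  pos 1: 1110 XOR 1011 = 0101
  pos 2: 1010 XOR 1011 = 0001
  pos 5: 1001 XOR 1011 = 0010
  pos 7: 1010 XOR 1011 = 0001
Remainder (last 3 bits) = 100. This is the CRC / FCS.

100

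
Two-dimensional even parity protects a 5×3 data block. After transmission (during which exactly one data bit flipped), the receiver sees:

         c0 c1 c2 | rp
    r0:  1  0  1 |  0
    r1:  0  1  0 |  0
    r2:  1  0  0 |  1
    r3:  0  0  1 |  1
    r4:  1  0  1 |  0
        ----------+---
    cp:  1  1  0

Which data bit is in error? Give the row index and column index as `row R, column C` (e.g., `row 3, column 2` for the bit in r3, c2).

row 1, column 2

Recompute each row's even parity and compare to rp:
  r0: data parity 0, sent rp 0 → ok
  r1: data parity 1, sent rp 0 → mismatch
  r2: data parity 1, sent rp 1 → ok
  r3: data parity 1, sent rp 1 → ok
  r4: data parity 0, sent rp 0 → ok
Recompute each column's even parity and compare to cp:
  c0: data parity 1, sent cp 1 → ok
  c1: data parity 1, sent cp 1 → ok
  c2: data parity 1, sent cp 0 → mismatch
Exactly one row (r1) and one column (c2) fail → the flipped bit is at their intersection.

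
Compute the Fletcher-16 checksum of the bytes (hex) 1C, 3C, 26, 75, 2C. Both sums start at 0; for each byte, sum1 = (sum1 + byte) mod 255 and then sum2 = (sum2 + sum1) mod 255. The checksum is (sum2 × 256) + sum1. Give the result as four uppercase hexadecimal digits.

Running sums (mod 255):
  after byte 0 (1C): sum1=28, sum2=28
  after byte 1 (3C): sum1=88, sum2=116
  after byte 2 (26): sum1=126, sum2=242
  after byte 3 (75): sum1=243, sum2=230
  after byte 4 (2C): sum1=32, sum2=7
Checksum = sum2·256 + sum1 = 7·256 + 32 = 1824 = 0x0720.

0720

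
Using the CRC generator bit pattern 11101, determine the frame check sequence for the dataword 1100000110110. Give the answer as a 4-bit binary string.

1001

Append 4 zeros: 11000001101100000. Divide by 11101 (XOR where the leading bit is 1):
  pos 0: 11000 XOR 11101 = 00101
  pos 2: 10100 XOR 11101 = 01001
  pos 3: 10011 XOR 11101 = 01110
  pos 4: 11101 XOR 11101 = 00000
  pos 10: 11000 XOR 11101 = 00101
  pos 12: 10100 XOR 11101 = 01001
Remainder (last 4 bits) = 1001. This is the CRC / FCS.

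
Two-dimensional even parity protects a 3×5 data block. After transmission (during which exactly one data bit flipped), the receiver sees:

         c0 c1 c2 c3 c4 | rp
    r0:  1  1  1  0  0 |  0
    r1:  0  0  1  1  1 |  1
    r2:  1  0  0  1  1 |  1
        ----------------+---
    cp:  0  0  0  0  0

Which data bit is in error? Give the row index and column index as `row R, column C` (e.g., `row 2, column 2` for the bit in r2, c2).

row 0, column 1

Recompute each row's even parity and compare to rp:
  r0: data parity 1, sent rp 0 → mismatch
  r1: data parity 1, sent rp 1 → ok
  r2: data parity 1, sent rp 1 → ok
Recompute each column's even parity and compare to cp:
  c0: data parity 0, sent cp 0 → ok
  c1: data parity 1, sent cp 0 → mismatch
  c2: data parity 0, sent cp 0 → ok
  c3: data parity 0, sent cp 0 → ok
  c4: data parity 0, sent cp 0 → ok
Exactly one row (r0) and one column (c1) fail → the flipped bit is at their intersection.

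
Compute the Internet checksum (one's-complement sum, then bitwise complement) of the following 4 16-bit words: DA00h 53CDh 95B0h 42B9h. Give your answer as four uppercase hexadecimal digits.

F9C7

One's-complement addition (fold any carry out of bit 15 back into bit 0):
  0xDA00 + 0x53CD = 0x12DCD → wrap carry → 0x2DCE
  0x2DCE + 0x95B0 = 0x0C37E
  0xC37E + 0x42B9 = 0x10637 → wrap carry → 0x0638
One's-complement sum = 0x0638.
Checksum = ~0x0638 & 0xFFFF = 0xF9C7.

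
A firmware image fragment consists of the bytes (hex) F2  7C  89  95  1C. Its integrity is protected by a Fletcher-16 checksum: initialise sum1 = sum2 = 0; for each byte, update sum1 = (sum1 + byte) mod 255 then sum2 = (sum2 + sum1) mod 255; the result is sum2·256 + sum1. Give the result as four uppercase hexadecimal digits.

94AA

Running sums (mod 255):
  after byte 0 (F2): sum1=242, sum2=242
  after byte 1 (7C): sum1=111, sum2=98
  after byte 2 (89): sum1=248, sum2=91
  after byte 3 (95): sum1=142, sum2=233
  after byte 4 (1C): sum1=170, sum2=148
Checksum = sum2·256 + sum1 = 148·256 + 170 = 38058 = 0x94AA.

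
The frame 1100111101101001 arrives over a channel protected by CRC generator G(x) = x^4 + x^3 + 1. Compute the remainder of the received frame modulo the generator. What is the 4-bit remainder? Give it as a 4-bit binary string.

Modulo-2 division of 1100111101101001 by 11001:
  pos 0: 11001 XOR 11001 = 00000
  pos 5: 11101 XOR 11001 = 00100
  pos 7: 10010 XOR 11001 = 01011
  pos 8: 10111 XOR 11001 = 01110
  pos 9: 11100 XOR 11001 = 00101
  pos 11: 10101 XOR 11001 = 01100
Remainder = 1100 (nonzero — an error is detected).

1100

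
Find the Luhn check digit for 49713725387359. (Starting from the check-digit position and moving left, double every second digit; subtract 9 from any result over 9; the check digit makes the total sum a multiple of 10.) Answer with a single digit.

Partial digits right→left: 9 5 3 7 8 3 5 2 7 3 1 7 9 4
Double every second digit counting from the check-digit position (so the 1st, 3rd, 5th, ... of the partial from the right).
  doubled (with −9 where >9): 9 6 7 1 5 2 9 → sum 39
  kept as-is: 5 7 3 2 3 7 4 → sum 31
Total = 39 + 31 = 70.
Check digit = (10 − (70 mod 10)) mod 10 = 0.

0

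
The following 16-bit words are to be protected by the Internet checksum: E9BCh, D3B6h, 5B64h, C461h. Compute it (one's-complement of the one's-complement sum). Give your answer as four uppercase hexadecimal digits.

One's-complement addition (fold any carry out of bit 15 back into bit 0):
  0xE9BC + 0xD3B6 = 0x1BD72 → wrap carry → 0xBD73
  0xBD73 + 0x5B64 = 0x118D7 → wrap carry → 0x18D8
  0x18D8 + 0xC461 = 0x0DD39
One's-complement sum = 0xDD39.
Checksum = ~0xDD39 & 0xFFFF = 0x22C6.

22C6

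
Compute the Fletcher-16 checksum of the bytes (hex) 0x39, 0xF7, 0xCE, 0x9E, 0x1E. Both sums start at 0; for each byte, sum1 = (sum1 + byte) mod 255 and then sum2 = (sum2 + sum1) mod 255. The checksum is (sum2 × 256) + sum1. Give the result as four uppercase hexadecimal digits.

C5BC

Running sums (mod 255):
  after byte 0 (0x39): sum1=57, sum2=57
  after byte 1 (0xF7): sum1=49, sum2=106
  after byte 2 (0xCE): sum1=0, sum2=106
  after byte 3 (0x9E): sum1=158, sum2=9
  after byte 4 (0x1E): sum1=188, sum2=197
Checksum = sum2·256 + sum1 = 197·256 + 188 = 50620 = 0xC5BC.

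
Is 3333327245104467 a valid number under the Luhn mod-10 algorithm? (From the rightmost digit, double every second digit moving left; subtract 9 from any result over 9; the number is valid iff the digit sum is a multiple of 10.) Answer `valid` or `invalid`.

valid

From the right, keep odd positions and double even positions (subtract 9 from any doubled value over 9):
  doubled (positions 2,4,...): 3 8 2 8 5 6 6 6 → sum 44
  kept (positions 1,3,...): 7 4 0 5 2 2 3 3 → sum 26
Total = 70.
70 mod 10 = 0, so the number is valid.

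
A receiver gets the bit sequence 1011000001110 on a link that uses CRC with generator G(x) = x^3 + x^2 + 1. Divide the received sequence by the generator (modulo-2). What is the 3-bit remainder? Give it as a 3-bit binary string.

Modulo-2 division of 1011000001110 by 1101:
  pos 0: 1011 XOR 1101 = 0110
  pos 1: 1100 XOR 1101 = 0001
  pos 4: 1000 XOR 1101 = 0101
  pos 5: 1010 XOR 1101 = 0111
  pos 6: 1111 XOR 1101 = 0010
  pos 8: 1011 XOR 1101 = 0110
  pos 9: 1100 XOR 1101 = 0001
Remainder = 001 (nonzero — an error is detected).

001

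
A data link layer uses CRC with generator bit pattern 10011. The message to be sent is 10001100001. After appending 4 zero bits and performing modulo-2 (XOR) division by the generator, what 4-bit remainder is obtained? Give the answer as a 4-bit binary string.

0111

Append 4 zeros: 100011000010000. Divide by 10011 (XOR where the leading bit is 1):
  pos 0: 10001 XOR 10011 = 00010
  pos 3: 10100 XOR 10011 = 00111
  pos 5: 11100 XOR 10011 = 01111
  pos 6: 11111 XOR 10011 = 01100
  pos 7: 11000 XOR 10011 = 01011
  pos 8: 10110 XOR 10011 = 00101
  pos 10: 10100 XOR 10011 = 00111
Remainder (last 4 bits) = 0111. This is the CRC / FCS.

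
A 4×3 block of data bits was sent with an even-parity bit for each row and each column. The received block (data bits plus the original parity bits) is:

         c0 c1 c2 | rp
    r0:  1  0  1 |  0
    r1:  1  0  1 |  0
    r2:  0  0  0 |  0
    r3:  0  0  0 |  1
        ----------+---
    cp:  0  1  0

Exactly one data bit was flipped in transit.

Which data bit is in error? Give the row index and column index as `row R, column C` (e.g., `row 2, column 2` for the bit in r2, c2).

row 3, column 1

Recompute each row's even parity and compare to rp:
  r0: data parity 0, sent rp 0 → ok
  r1: data parity 0, sent rp 0 → ok
  r2: data parity 0, sent rp 0 → ok
  r3: data parity 0, sent rp 1 → mismatch
Recompute each column's even parity and compare to cp:
  c0: data parity 0, sent cp 0 → ok
  c1: data parity 0, sent cp 1 → mismatch
  c2: data parity 0, sent cp 0 → ok
Exactly one row (r3) and one column (c1) fail → the flipped bit is at their intersection.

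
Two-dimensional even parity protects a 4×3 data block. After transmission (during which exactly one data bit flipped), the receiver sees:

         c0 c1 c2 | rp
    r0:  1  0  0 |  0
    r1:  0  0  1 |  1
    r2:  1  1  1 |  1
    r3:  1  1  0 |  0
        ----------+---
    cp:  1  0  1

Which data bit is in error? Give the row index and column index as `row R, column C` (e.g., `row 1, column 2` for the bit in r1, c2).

Recompute each row's even parity and compare to rp:
  r0: data parity 1, sent rp 0 → mismatch
  r1: data parity 1, sent rp 1 → ok
  r2: data parity 1, sent rp 1 → ok
  r3: data parity 0, sent rp 0 → ok
Recompute each column's even parity and compare to cp:
  c0: data parity 1, sent cp 1 → ok
  c1: data parity 0, sent cp 0 → ok
  c2: data parity 0, sent cp 1 → mismatch
Exactly one row (r0) and one column (c2) fail → the flipped bit is at their intersection.

row 0, column 2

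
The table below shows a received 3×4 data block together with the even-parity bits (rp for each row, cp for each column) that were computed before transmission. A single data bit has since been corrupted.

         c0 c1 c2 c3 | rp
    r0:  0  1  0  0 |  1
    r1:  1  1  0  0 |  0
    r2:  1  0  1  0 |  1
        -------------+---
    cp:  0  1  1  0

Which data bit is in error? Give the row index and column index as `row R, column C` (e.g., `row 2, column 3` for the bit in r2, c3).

row 2, column 1

Recompute each row's even parity and compare to rp:
  r0: data parity 1, sent rp 1 → ok
  r1: data parity 0, sent rp 0 → ok
  r2: data parity 0, sent rp 1 → mismatch
Recompute each column's even parity and compare to cp:
  c0: data parity 0, sent cp 0 → ok
  c1: data parity 0, sent cp 1 → mismatch
  c2: data parity 1, sent cp 1 → ok
  c3: data parity 0, sent cp 0 → ok
Exactly one row (r2) and one column (c1) fail → the flipped bit is at their intersection.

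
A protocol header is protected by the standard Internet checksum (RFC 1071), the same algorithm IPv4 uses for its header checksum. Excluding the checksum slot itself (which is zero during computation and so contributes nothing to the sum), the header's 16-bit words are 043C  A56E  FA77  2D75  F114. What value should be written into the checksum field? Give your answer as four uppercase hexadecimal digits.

3D53

One's-complement addition (fold any carry out of bit 15 back into bit 0):
  0x043C + 0xA56E = 0x0A9AA
  0xA9AA + 0xFA77 = 0x1A421 → wrap carry → 0xA422
  0xA422 + 0x2D75 = 0x0D197
  0xD197 + 0xF114 = 0x1C2AB → wrap carry → 0xC2AC
One's-complement sum = 0xC2AC.
Checksum = ~0xC2AC & 0xFFFF = 0x3D53.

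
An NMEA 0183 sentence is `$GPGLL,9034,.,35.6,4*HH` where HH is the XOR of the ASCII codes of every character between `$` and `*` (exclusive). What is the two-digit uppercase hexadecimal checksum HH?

5A

XOR the ASCII codes of the payload characters:
  'G' = 0x47 → acc = 0x47
  'P' = 0x50 → acc = 0x17
  'G' = 0x47 → acc = 0x50
  'L' = 0x4C → acc = 0x1C
  'L' = 0x4C → acc = 0x50
  ',' = 0x2C → acc = 0x7C
  '9' = 0x39 → acc = 0x45
  '0' = 0x30 → acc = 0x75
  '3' = 0x33 → acc = 0x46
  '4' = 0x34 → acc = 0x72
  ',' = 0x2C → acc = 0x5E
  '.' = 0x2E → acc = 0x70
  ',' = 0x2C → acc = 0x5C
  '3' = 0x33 → acc = 0x6F
  '5' = 0x35 → acc = 0x5A
  '.' = 0x2E → acc = 0x74
  '6' = 0x36 → acc = 0x42
  ',' = 0x2C → acc = 0x6E
  '4' = 0x34 → acc = 0x5A
Checksum = 0x5A.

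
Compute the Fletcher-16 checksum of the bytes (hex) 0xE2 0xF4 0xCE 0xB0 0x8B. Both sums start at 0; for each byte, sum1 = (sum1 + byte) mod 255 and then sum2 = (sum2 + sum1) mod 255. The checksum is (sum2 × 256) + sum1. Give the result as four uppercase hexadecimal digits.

9BE2

Running sums (mod 255):
  after byte 0 (0xE2): sum1=226, sum2=226
  after byte 1 (0xF4): sum1=215, sum2=186
  after byte 2 (0xCE): sum1=166, sum2=97
  after byte 3 (0xB0): sum1=87, sum2=184
  after byte 4 (0x8B): sum1=226, sum2=155
Checksum = sum2·256 + sum1 = 155·256 + 226 = 39906 = 0x9BE2.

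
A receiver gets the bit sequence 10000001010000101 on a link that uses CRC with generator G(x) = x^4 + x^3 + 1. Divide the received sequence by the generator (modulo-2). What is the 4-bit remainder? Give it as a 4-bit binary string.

0101

Modulo-2 division of 10000001010000101 by 11001:
  pos 0: 10000 XOR 11001 = 01001
  pos 1: 10010 XOR 11001 = 01011
  pos 2: 10110 XOR 11001 = 01111
  pos 3: 11111 XOR 11001 = 00110
  pos 5: 11001 XOR 11001 = 00000
Remainder = 0101 (nonzero — an error is detected).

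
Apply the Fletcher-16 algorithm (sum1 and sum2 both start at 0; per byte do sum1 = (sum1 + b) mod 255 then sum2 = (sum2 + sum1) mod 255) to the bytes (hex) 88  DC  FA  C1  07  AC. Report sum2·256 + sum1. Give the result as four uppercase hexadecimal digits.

Running sums (mod 255):
  after byte 0 (88): sum1=136, sum2=136
  after byte 1 (DC): sum1=101, sum2=237
  after byte 2 (FA): sum1=96, sum2=78
  after byte 3 (C1): sum1=34, sum2=112
  after byte 4 (07): sum1=41, sum2=153
  after byte 5 (AC): sum1=213, sum2=111
Checksum = sum2·256 + sum1 = 111·256 + 213 = 28629 = 0x6FD5.

6FD5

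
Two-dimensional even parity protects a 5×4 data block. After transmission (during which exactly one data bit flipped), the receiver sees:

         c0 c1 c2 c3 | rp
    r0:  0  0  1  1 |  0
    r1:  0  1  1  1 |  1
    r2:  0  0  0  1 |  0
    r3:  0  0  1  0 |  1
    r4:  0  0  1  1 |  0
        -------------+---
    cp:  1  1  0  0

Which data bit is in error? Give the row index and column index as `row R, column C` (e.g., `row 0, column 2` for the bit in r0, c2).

Recompute each row's even parity and compare to rp:
  r0: data parity 0, sent rp 0 → ok
  r1: data parity 1, sent rp 1 → ok
  r2: data parity 1, sent rp 0 → mismatch
  r3: data parity 1, sent rp 1 → ok
  r4: data parity 0, sent rp 0 → ok
Recompute each column's even parity and compare to cp:
  c0: data parity 0, sent cp 1 → mismatch
  c1: data parity 1, sent cp 1 → ok
  c2: data parity 0, sent cp 0 → ok
  c3: data parity 0, sent cp 0 → ok
Exactly one row (r2) and one column (c0) fail → the flipped bit is at their intersection.

row 2, column 0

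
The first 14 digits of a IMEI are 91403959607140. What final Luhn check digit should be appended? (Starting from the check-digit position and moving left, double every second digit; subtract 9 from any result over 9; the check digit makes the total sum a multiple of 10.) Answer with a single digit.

0

Partial digits right→left: 0 4 1 7 0 6 9 5 9 3 0 4 1 9
Double every second digit counting from the check-digit position (so the 1st, 3rd, 5th, ... of the partial from the right).
  doubled (with −9 where >9): 0 2 0 9 9 0 2 → sum 22
  kept as-is: 4 7 6 5 3 4 9 → sum 38
Total = 22 + 38 = 60.
Check digit = (10 − (60 mod 10)) mod 10 = 0.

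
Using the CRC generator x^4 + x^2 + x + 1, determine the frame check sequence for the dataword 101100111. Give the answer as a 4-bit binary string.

Append 4 zeros: 1011001110000. Divide by 10111 (XOR where the leading bit is 1):
  pos 0: 10110 XOR 10111 = 00001
  pos 4: 10111 XOR 10111 = 00000
Remainder (last 4 bits) = 0000. This is the CRC / FCS.

0000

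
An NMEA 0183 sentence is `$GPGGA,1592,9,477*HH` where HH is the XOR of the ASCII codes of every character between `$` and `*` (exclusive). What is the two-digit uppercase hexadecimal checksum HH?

XOR the ASCII codes of the payload characters:
  'G' = 0x47 → acc = 0x47
  'P' = 0x50 → acc = 0x17
  'G' = 0x47 → acc = 0x50
  'G' = 0x47 → acc = 0x17
  'A' = 0x41 → acc = 0x56
  ',' = 0x2C → acc = 0x7A
  '1' = 0x31 → acc = 0x4B
  '5' = 0x35 → acc = 0x7E
  '9' = 0x39 → acc = 0x47
  '2' = 0x32 → acc = 0x75
  ',' = 0x2C → acc = 0x59
  '9' = 0x39 → acc = 0x60
  ',' = 0x2C → acc = 0x4C
  '4' = 0x34 → acc = 0x78
  '7' = 0x37 → acc = 0x4F
  '7' = 0x37 → acc = 0x78
Checksum = 0x78.

78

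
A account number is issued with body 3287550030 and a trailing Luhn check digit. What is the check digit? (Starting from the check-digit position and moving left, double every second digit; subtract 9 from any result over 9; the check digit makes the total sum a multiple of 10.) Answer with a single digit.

Partial digits right→left: 0 3 0 0 5 5 7 8 2 3
Double every second digit counting from the check-digit position (so the 1st, 3rd, 5th, ... of the partial from the right).
  doubled (with −9 where >9): 0 0 1 5 4 → sum 10
  kept as-is: 3 0 5 8 3 → sum 19
Total = 10 + 19 = 29.
Check digit = (10 − (29 mod 10)) mod 10 = 1.

1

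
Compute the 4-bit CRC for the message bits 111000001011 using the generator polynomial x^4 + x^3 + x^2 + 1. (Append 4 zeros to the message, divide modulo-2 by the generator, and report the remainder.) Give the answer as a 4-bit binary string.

0110

Append 4 zeros: 1110000010110000. Divide by 11101 (XOR where the leading bit is 1):
  pos 0: 11100 XOR 11101 = 00001
  pos 4: 10001 XOR 11101 = 01100
  pos 5: 11000 XOR 11101 = 00101
  pos 7: 10111 XOR 11101 = 01010
  pos 8: 10100 XOR 11101 = 01001
  pos 9: 10010 XOR 11101 = 01111
  pos 10: 11110 XOR 11101 = 00011
Remainder (last 4 bits) = 0110. This is the CRC / FCS.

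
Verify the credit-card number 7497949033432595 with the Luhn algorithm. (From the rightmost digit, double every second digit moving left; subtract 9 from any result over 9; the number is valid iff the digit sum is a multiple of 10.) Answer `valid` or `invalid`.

valid

From the right, keep odd positions and double even positions (subtract 9 from any doubled value over 9):
  doubled (positions 2,4,...): 9 4 8 6 9 9 9 5 → sum 59
  kept (positions 1,3,...): 5 5 3 3 0 4 7 4 → sum 31
Total = 90.
90 mod 10 = 0, so the number is valid.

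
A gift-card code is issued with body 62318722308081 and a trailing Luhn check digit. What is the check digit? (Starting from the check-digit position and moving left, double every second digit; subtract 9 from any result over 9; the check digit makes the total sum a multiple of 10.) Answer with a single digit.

5

Partial digits right→left: 1 8 0 8 0 3 2 2 7 8 1 3 2 6
Double every second digit counting from the check-digit position (so the 1st, 3rd, 5th, ... of the partial from the right).
  doubled (with −9 where >9): 2 0 0 4 5 2 4 → sum 17
  kept as-is: 8 8 3 2 8 3 6 → sum 38
Total = 17 + 38 = 55.
Check digit = (10 − (55 mod 10)) mod 10 = 5.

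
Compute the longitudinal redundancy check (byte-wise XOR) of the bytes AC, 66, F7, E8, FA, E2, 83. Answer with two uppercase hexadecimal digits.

4E

XOR the bytes together:
  start with 0xAC
  0xAC ⊕ 0x66 = 0xCA
  0xCA ⊕ 0xF7 = 0x3D
  0x3D ⊕ 0xE8 = 0xD5
  0xD5 ⊕ 0xFA = 0x2F
  0x2F ⊕ 0xE2 = 0xCD
  0xCD ⊕ 0x83 = 0x4E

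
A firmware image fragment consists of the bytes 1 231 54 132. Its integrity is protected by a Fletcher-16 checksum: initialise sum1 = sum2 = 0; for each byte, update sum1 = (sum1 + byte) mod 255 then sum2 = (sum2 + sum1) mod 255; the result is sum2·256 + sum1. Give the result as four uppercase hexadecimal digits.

ACA3

Running sums (mod 255):
  after byte 0 (1): sum1=1, sum2=1
  after byte 1 (231): sum1=232, sum2=233
  after byte 2 (54): sum1=31, sum2=9
  after byte 3 (132): sum1=163, sum2=172
Checksum = sum2·256 + sum1 = 172·256 + 163 = 44195 = 0xACA3.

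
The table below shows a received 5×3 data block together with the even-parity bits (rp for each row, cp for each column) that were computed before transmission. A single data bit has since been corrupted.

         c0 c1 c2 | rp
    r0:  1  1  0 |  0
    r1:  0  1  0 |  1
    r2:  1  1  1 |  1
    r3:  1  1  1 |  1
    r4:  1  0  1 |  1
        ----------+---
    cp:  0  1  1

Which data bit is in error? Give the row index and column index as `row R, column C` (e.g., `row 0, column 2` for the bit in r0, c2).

Recompute each row's even parity and compare to rp:
  r0: data parity 0, sent rp 0 → ok
  r1: data parity 1, sent rp 1 → ok
  r2: data parity 1, sent rp 1 → ok
  r3: data parity 1, sent rp 1 → ok
  r4: data parity 0, sent rp 1 → mismatch
Recompute each column's even parity and compare to cp:
  c0: data parity 0, sent cp 0 → ok
  c1: data parity 0, sent cp 1 → mismatch
  c2: data parity 1, sent cp 1 → ok
Exactly one row (r4) and one column (c1) fail → the flipped bit is at their intersection.

row 4, column 1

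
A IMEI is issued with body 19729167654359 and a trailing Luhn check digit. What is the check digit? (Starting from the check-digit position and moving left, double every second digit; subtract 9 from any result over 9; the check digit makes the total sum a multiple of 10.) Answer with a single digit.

6

Partial digits right→left: 9 5 3 4 5 6 7 6 1 9 2 7 9 1
Double every second digit counting from the check-digit position (so the 1st, 3rd, 5th, ... of the partial from the right).
  doubled (with −9 where >9): 9 6 1 5 2 4 9 → sum 36
  kept as-is: 5 4 6 6 9 7 1 → sum 38
Total = 36 + 38 = 74.
Check digit = (10 − (74 mod 10)) mod 10 = 6.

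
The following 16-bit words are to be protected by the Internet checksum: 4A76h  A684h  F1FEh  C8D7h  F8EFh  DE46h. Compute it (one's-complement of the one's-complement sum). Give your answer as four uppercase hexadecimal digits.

7CF7

One's-complement addition (fold any carry out of bit 15 back into bit 0):
  0x4A76 + 0xA684 = 0x0F0FA
  0xF0FA + 0xF1FE = 0x1E2F8 → wrap carry → 0xE2F9
  0xE2F9 + 0xC8D7 = 0x1ABD0 → wrap carry → 0xABD1
  0xABD1 + 0xF8EF = 0x1A4C0 → wrap carry → 0xA4C1
  0xA4C1 + 0xDE46 = 0x18307 → wrap carry → 0x8308
One's-complement sum = 0x8308.
Checksum = ~0x8308 & 0xFFFF = 0x7CF7.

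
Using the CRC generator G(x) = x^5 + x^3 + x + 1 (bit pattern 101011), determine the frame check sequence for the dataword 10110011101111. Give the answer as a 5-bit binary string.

Append 5 zeros: 1011001110111100000. Divide by 101011 (XOR where the leading bit is 1):
  pos 0: 101100 XOR 101011 = 000111
  pos 3: 111111 XOR 101011 = 010100
  pos 4: 101000 XOR 101011 = 000011
  pos 8: 111111 XOR 101011 = 010100
  pos 9: 101000 XOR 101011 = 000011
  pos 13: 110000 XOR 101011 = 011011
Remainder (last 5 bits) = 11011. This is the CRC / FCS.

11011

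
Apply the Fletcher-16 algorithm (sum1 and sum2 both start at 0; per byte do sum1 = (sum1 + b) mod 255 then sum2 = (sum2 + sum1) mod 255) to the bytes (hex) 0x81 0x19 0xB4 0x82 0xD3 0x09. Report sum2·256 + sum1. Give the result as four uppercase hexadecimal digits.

91AE

Running sums (mod 255):
  after byte 0 (0x81): sum1=129, sum2=129
  after byte 1 (0x19): sum1=154, sum2=28
  after byte 2 (0xB4): sum1=79, sum2=107
  after byte 3 (0x82): sum1=209, sum2=61
  after byte 4 (0xD3): sum1=165, sum2=226
  after byte 5 (0x09): sum1=174, sum2=145
Checksum = sum2·256 + sum1 = 145·256 + 174 = 37294 = 0x91AE.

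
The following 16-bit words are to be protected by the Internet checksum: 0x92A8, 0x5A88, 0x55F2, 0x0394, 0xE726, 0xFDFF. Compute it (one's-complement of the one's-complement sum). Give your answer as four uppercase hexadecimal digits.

D421

One's-complement addition (fold any carry out of bit 15 back into bit 0):
  0x92A8 + 0x5A88 = 0x0ED30
  0xED30 + 0x55F2 = 0x14322 → wrap carry → 0x4323
  0x4323 + 0x0394 = 0x046B7
  0x46B7 + 0xE726 = 0x12DDD → wrap carry → 0x2DDE
  0x2DDE + 0xFDFF = 0x12BDD → wrap carry → 0x2BDE
One's-complement sum = 0x2BDE.
Checksum = ~0x2BDE & 0xFFFF = 0xD421.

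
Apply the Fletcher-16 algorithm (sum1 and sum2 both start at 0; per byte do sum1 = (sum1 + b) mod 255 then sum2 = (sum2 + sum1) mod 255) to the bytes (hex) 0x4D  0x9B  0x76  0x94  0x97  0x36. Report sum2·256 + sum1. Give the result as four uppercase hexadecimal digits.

D6C1

Running sums (mod 255):
  after byte 0 (0x4D): sum1=77, sum2=77
  after byte 1 (0x9B): sum1=232, sum2=54
  after byte 2 (0x76): sum1=95, sum2=149
  after byte 3 (0x94): sum1=243, sum2=137
  after byte 4 (0x97): sum1=139, sum2=21
  after byte 5 (0x36): sum1=193, sum2=214
Checksum = sum2·256 + sum1 = 214·256 + 193 = 54977 = 0xD6C1.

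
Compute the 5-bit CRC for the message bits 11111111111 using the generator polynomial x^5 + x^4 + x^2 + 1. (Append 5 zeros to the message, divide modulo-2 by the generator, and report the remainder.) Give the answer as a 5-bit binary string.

Append 5 zeros: 1111111111100000. Divide by 110101 (XOR where the leading bit is 1):
  pos 0: 111111 XOR 110101 = 001010
  pos 2: 101011 XOR 110101 = 011110
  pos 3: 111101 XOR 110101 = 001000
  pos 5: 100011 XOR 110101 = 010110
  pos 6: 101100 XOR 110101 = 011001
  pos 7: 110010 XOR 110101 = 000111
  pos 10: 111000 XOR 110101 = 001101
Remainder (last 5 bits) = 01101. This is the CRC / FCS.

01101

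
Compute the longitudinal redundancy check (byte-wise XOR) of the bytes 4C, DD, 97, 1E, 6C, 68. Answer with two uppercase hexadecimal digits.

XOR the bytes together:
  start with 0x4C
  0x4C ⊕ 0xDD = 0x91
  0x91 ⊕ 0x97 = 0x06
  0x06 ⊕ 0x1E = 0x18
  0x18 ⊕ 0x6C = 0x74
  0x74 ⊕ 0x68 = 0x1C

1C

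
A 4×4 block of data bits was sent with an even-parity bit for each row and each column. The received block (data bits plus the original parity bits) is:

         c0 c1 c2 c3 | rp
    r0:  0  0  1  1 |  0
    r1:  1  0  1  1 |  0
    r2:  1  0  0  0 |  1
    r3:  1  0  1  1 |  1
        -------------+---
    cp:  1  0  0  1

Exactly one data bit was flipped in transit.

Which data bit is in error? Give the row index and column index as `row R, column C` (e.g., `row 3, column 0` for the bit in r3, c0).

Recompute each row's even parity and compare to rp:
  r0: data parity 0, sent rp 0 → ok
  r1: data parity 1, sent rp 0 → mismatch
  r2: data parity 1, sent rp 1 → ok
  r3: data parity 1, sent rp 1 → ok
Recompute each column's even parity and compare to cp:
  c0: data parity 1, sent cp 1 → ok
  c1: data parity 0, sent cp 0 → ok
  c2: data parity 1, sent cp 0 → mismatch
  c3: data parity 1, sent cp 1 → ok
Exactly one row (r1) and one column (c2) fail → the flipped bit is at their intersection.

row 1, column 2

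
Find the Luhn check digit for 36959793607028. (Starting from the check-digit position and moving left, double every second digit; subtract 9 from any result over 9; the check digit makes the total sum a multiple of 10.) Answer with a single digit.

Partial digits right→left: 8 2 0 7 0 6 3 9 7 9 5 9 6 3
Double every second digit counting from the check-digit position (so the 1st, 3rd, 5th, ... of the partial from the right).
  doubled (with −9 where >9): 7 0 0 6 5 1 3 → sum 22
  kept as-is: 2 7 6 9 9 9 3 → sum 45
Total = 22 + 45 = 67.
Check digit = (10 − (67 mod 10)) mod 10 = 3.

3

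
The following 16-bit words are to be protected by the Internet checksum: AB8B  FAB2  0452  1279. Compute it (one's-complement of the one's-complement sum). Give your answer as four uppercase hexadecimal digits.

One's-complement addition (fold any carry out of bit 15 back into bit 0):
  0xAB8B + 0xFAB2 = 0x1A63D → wrap carry → 0xA63E
  0xA63E + 0x0452 = 0x0AA90
  0xAA90 + 0x1279 = 0x0BD09
One's-complement sum = 0xBD09.
Checksum = ~0xBD09 & 0xFFFF = 0x42F6.

42F6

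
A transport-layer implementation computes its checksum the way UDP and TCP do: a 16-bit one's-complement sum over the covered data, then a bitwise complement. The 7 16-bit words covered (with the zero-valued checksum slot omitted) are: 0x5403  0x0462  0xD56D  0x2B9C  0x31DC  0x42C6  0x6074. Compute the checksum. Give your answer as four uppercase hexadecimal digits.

One's-complement addition (fold any carry out of bit 15 back into bit 0):
  0x5403 + 0x0462 = 0x05865
  0x5865 + 0xD56D = 0x12DD2 → wrap carry → 0x2DD3
  0x2DD3 + 0x2B9C = 0x0596F
  0x596F + 0x31DC = 0x08B4B
  0x8B4B + 0x42C6 = 0x0CE11
  0xCE11 + 0x6074 = 0x12E85 → wrap carry → 0x2E86
One's-complement sum = 0x2E86.
Checksum = ~0x2E86 & 0xFFFF = 0xD179.

D179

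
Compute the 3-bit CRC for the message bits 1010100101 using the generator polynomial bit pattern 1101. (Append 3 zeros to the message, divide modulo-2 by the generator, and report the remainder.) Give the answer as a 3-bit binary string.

Append 3 zeros: 1010100101000. Divide by 1101 (XOR where the leading bit is 1):
  pos 0: 1010 XOR 1101 = 0111
  pos 1: 1111 XOR 1101 = 0010
  pos 3: 1000 XOR 1101 = 0101
  pos 4: 1011 XOR 1101 = 0110
  pos 5: 1100 XOR 1101 = 0001
  pos 8: 1100 XOR 1101 = 0001
Remainder (last 3 bits) = 010. This is the CRC / FCS.

010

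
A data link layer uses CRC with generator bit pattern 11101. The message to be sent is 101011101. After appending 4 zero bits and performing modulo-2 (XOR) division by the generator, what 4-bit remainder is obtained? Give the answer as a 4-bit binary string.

Append 4 zeros: 1010111010000. Divide by 11101 (XOR where the leading bit is 1):
  pos 0: 10101 XOR 11101 = 01000
  pos 1: 10001 XOR 11101 = 01100
  pos 2: 11001 XOR 11101 = 00100
  pos 4: 10001 XOR 11101 = 01100
  pos 5: 11000 XOR 11101 = 00101
  pos 7: 10100 XOR 11101 = 01001
  pos 8: 10010 XOR 11101 = 01111
Remainder (last 4 bits) = 1111. This is the CRC / FCS.

1111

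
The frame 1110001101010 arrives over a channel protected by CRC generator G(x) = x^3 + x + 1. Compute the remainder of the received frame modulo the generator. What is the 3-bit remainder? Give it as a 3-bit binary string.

Modulo-2 division of 1110001101010 by 1011:
  pos 0: 1110 XOR 1011 = 0101
  pos 1: 1010 XOR 1011 = 0001
  pos 4: 1011 XOR 1011 = 0000
  pos 9: 1010 XOR 1011 = 0001
Remainder = 001 (nonzero — an error is detected).

001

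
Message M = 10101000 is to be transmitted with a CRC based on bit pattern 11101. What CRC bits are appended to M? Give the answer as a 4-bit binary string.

1000

Append 4 zeros: 101010000000. Divide by 11101 (XOR where the leading bit is 1):
  pos 0: 10101 XOR 11101 = 01000
  pos 1: 10000 XOR 11101 = 01101
  pos 2: 11010 XOR 11101 = 00111
  pos 4: 11100 XOR 11101 = 00001
Remainder (last 4 bits) = 1000. This is the CRC / FCS.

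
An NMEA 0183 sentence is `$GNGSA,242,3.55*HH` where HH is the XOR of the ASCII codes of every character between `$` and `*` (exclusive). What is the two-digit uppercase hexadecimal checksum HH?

75

XOR the ASCII codes of the payload characters:
  'G' = 0x47 → acc = 0x47
  'N' = 0x4E → acc = 0x09
  'G' = 0x47 → acc = 0x4E
  'S' = 0x53 → acc = 0x1D
  'A' = 0x41 → acc = 0x5C
  ',' = 0x2C → acc = 0x70
  '2' = 0x32 → acc = 0x42
  '4' = 0x34 → acc = 0x76
  '2' = 0x32 → acc = 0x44
  ',' = 0x2C → acc = 0x68
  '3' = 0x33 → acc = 0x5B
  '.' = 0x2E → acc = 0x75
  '5' = 0x35 → acc = 0x40
  '5' = 0x35 → acc = 0x75
Checksum = 0x75.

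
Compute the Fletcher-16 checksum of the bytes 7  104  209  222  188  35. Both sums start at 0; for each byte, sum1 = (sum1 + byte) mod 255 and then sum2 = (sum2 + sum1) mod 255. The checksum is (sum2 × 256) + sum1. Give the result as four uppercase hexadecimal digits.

Running sums (mod 255):
  after byte 0 (7): sum1=7, sum2=7
  after byte 1 (104): sum1=111, sum2=118
  after byte 2 (209): sum1=65, sum2=183
  after byte 3 (222): sum1=32, sum2=215
  after byte 4 (188): sum1=220, sum2=180
  after byte 5 (35): sum1=0, sum2=180
Checksum = sum2·256 + sum1 = 180·256 + 0 = 46080 = 0xB400.

B400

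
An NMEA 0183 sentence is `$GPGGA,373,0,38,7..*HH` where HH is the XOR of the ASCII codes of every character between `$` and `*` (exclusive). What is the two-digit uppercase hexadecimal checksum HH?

XOR the ASCII codes of the payload characters:
  'G' = 0x47 → acc = 0x47
  'P' = 0x50 → acc = 0x17
  'G' = 0x47 → acc = 0x50
  'G' = 0x47 → acc = 0x17
  'A' = 0x41 → acc = 0x56
  ',' = 0x2C → acc = 0x7A
  '3' = 0x33 → acc = 0x49
  '7' = 0x37 → acc = 0x7E
  '3' = 0x33 → acc = 0x4D
  ',' = 0x2C → acc = 0x61
  '0' = 0x30 → acc = 0x51
  ',' = 0x2C → acc = 0x7D
  '3' = 0x33 → acc = 0x4E
  '8' = 0x38 → acc = 0x76
  ',' = 0x2C → acc = 0x5A
  '7' = 0x37 → acc = 0x6D
  '.' = 0x2E → acc = 0x43
  '.' = 0x2E → acc = 0x6D
Checksum = 0x6D.

6D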